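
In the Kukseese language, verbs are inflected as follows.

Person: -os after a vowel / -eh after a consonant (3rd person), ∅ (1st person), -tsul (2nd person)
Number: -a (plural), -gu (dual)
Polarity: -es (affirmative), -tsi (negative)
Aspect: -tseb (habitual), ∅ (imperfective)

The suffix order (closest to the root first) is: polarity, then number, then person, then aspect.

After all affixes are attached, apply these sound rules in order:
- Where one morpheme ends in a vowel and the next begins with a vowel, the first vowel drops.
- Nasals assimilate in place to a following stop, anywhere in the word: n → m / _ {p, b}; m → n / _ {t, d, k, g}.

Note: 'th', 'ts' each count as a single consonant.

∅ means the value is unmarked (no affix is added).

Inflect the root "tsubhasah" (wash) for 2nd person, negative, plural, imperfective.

tsubhasahtsatsul

Attach polarity negative -tsi → tsubhasahtsi.
Attach number plural -a → tsubhasahtsia.
Attach person 2nd person -tsul → tsubhasahtsiatsul.
aspect = imperfective: zero marking, form stays tsubhasahtsiatsul.
Apply vowel deletion: tsubhasahtsiatsul → tsubhasahtsatsul.
Nasal assimilation: no change.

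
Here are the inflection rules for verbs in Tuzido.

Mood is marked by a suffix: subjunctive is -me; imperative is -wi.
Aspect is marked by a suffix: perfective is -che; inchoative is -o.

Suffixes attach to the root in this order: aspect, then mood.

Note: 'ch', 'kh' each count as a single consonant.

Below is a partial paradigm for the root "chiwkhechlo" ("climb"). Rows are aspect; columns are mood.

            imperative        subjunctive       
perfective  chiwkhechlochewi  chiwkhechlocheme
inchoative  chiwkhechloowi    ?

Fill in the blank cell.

chiwkhechloome

Attach aspect inchoative -o → chiwkhechloo.
Attach mood subjunctive -me → chiwkhechloome.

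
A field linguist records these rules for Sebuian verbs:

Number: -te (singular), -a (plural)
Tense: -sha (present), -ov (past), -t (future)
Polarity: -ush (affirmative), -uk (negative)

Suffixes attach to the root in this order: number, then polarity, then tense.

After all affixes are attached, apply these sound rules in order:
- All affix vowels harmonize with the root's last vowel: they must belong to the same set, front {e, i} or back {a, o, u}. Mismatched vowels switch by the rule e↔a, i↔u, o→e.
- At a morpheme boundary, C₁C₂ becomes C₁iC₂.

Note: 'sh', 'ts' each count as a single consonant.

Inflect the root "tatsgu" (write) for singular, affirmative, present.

tatsgutaushisha

Attach number singular -te → tatsgute.
Attach polarity affirmative -ush → tatsguteush.
Attach tense present -sha → tatsguteushsha.
Apply vowel harmony: tatsguteushsha → tatsgutaushsha.
Apply epenthesis: tatsgutaushsha → tatsgutaushisha.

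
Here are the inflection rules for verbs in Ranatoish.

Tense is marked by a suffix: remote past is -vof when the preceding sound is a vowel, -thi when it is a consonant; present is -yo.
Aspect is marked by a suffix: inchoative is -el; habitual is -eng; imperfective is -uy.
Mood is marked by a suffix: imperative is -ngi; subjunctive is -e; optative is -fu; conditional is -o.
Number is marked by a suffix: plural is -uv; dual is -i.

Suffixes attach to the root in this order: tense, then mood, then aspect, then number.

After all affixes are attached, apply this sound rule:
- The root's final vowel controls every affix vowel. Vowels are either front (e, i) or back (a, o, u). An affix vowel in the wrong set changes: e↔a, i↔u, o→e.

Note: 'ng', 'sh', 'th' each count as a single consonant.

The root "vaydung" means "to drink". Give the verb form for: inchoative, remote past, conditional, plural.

Attach tense remote past -thi (after consonant 'ng') → vaydungthi.
Attach mood conditional -o → vaydungthio.
Attach aspect inchoative -el → vaydungthioel.
Attach number plural -uv → vaydungthioeluv.
Apply vowel harmony: vaydungthioeluv → vaydungthuoaluv.

vaydungthuoaluv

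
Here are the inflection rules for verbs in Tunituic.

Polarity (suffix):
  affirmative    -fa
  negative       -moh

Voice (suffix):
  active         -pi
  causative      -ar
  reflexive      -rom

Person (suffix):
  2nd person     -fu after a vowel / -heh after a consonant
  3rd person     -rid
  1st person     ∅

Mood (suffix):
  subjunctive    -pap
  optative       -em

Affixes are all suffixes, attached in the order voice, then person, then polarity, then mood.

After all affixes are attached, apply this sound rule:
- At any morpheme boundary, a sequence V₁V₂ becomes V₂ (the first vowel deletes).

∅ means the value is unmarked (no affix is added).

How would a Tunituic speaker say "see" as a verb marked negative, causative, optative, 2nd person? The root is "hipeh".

Attach voice causative -ar → hipehar.
Attach person 2nd person -heh (after consonant 'r') → hipeharheh.
Attach polarity negative -moh → hipeharhehmoh.
Attach mood optative -em → hipeharhehmohem.
Vowel deletion: no change.

hipeharhehmohem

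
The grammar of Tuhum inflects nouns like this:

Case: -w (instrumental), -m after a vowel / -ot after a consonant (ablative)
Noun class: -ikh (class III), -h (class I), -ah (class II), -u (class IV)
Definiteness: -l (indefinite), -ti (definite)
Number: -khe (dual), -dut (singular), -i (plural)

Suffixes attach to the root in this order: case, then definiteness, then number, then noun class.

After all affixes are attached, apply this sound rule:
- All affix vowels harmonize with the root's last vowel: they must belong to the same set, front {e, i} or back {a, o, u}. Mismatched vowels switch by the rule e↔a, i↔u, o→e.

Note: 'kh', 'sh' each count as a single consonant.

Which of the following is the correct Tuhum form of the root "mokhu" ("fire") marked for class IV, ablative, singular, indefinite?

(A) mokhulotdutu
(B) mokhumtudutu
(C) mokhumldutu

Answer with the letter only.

Attach case ablative -m (after vowel 'u') → mokhum.
Attach definiteness indefinite -l → mokhuml.
Attach number singular -dut → mokhumldut.
Attach noun class class IV -u → mokhumldutu.
Vowel harmony: no change.
So the correct form is mokhumldutu, option (C).
(B) mokhumtudutu is wrong: it uses definite instead of indefinite for definiteness.
(A) mokhulotdutu is wrong: it has the affixes in the wrong order.

C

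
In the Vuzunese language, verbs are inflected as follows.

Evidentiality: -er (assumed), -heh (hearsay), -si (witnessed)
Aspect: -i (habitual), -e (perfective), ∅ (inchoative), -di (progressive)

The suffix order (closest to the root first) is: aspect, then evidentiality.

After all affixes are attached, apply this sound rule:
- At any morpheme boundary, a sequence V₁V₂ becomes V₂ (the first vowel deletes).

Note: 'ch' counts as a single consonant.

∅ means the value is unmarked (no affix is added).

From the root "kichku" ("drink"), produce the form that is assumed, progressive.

kichkuder

Attach aspect progressive -di → kichkudi.
Attach evidentiality assumed -er → kichkudier.
Apply vowel deletion: kichkudier → kichkuder.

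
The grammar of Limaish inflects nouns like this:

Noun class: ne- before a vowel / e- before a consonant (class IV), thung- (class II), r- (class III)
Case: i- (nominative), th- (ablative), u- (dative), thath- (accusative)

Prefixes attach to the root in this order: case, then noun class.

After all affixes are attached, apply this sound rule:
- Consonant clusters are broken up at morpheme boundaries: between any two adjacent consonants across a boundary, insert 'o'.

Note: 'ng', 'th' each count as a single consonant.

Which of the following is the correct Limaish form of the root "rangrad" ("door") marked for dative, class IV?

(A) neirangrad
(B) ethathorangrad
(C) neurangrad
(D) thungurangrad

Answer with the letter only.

Attach case dative u- → urangrad.
Attach noun class class IV ne- (before vowel 'u') → neurangrad.
Epenthesis: no change.
So the correct form is neurangrad, option (C).
(D) thungurangrad is wrong: it uses class II instead of class IV for noun class.
(B) ethathorangrad is wrong: it uses accusative instead of dative for case.
(A) neirangrad is wrong: it uses nominative instead of dative for case.

C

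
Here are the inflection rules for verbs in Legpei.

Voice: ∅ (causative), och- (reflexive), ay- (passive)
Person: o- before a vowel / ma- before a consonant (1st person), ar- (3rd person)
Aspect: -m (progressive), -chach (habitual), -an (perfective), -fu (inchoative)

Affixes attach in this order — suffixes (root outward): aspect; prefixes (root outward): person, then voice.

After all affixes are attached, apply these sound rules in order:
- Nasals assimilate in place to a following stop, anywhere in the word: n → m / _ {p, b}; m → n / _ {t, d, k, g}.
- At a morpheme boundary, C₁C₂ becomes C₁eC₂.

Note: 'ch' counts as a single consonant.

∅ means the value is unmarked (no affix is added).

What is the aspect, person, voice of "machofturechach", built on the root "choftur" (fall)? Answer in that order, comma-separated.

habitual, 1st person, causative

Segment: ma-choftur-chach.
aspect: -chach → habitual.
person: o/ma- → 1st person.
voice: ∅ → causative.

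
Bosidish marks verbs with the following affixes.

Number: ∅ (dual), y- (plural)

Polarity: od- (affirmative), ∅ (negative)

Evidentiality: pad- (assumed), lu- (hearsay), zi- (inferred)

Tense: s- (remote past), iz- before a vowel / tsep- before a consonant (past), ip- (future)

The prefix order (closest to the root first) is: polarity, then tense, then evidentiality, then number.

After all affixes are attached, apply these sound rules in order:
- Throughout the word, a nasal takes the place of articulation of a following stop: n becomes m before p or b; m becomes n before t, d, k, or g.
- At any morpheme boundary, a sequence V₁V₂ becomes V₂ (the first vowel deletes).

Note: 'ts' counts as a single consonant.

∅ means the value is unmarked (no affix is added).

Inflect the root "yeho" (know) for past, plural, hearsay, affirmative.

ylizodyeho

Attach polarity affirmative od- → odyeho.
Attach tense past iz- (before vowel 'o') → izodyeho.
Attach evidentiality hearsay lu- → luizodyeho.
Attach number plural y- → yluizodyeho.
Nasal assimilation: no change.
Apply vowel deletion: yluizodyeho → ylizodyeho.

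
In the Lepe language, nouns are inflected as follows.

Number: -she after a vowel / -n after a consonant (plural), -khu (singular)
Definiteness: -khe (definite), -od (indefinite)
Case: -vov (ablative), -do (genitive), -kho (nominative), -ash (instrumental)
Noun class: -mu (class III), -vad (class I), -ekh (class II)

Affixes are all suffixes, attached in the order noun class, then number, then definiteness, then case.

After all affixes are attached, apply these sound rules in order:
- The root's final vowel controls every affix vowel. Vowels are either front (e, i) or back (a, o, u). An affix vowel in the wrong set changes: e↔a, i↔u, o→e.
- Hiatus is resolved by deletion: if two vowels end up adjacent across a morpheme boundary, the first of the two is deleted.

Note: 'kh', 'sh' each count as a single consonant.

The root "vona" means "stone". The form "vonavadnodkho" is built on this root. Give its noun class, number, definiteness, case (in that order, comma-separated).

Segment: vona-vad-n-od-kho.
noun class: -vad → class I.
number: -she/n → plural.
definiteness: -od → indefinite.
case: -kho → nominative.

class I, plural, indefinite, nominative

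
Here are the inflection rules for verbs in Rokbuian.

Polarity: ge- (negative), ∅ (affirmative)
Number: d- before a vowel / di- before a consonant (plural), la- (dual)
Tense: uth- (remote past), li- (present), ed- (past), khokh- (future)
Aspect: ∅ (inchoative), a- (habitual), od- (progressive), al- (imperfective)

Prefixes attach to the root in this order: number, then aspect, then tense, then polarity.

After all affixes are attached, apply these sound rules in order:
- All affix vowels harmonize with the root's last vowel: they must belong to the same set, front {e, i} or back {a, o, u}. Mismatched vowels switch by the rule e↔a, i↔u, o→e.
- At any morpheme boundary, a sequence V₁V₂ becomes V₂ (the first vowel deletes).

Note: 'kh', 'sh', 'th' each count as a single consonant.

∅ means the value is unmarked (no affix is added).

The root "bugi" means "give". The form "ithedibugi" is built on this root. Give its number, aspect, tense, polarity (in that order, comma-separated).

Segment: uth-a-di-bugi.
number: d/di- → plural.
aspect: a- → habitual.
tense: uth- → remote past.
polarity: ∅ → affirmative.

plural, habitual, remote past, affirmative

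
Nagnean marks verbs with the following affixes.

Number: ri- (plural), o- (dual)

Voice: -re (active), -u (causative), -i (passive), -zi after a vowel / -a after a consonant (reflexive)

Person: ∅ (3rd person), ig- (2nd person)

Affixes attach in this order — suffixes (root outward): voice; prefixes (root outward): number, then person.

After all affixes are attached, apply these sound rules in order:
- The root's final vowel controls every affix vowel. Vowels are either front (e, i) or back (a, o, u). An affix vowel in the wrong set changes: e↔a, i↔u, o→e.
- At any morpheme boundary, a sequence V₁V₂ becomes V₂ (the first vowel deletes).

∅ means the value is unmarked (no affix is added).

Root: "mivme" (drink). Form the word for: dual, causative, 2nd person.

Attach number dual o- → omivme.
Attach voice causative -u → omivmeu.
Attach person 2nd person ig- → igomivmeu.
Apply vowel harmony: igomivmeu → igemivmei.
Apply vowel deletion: igemivmei → igemivmi.

igemivmi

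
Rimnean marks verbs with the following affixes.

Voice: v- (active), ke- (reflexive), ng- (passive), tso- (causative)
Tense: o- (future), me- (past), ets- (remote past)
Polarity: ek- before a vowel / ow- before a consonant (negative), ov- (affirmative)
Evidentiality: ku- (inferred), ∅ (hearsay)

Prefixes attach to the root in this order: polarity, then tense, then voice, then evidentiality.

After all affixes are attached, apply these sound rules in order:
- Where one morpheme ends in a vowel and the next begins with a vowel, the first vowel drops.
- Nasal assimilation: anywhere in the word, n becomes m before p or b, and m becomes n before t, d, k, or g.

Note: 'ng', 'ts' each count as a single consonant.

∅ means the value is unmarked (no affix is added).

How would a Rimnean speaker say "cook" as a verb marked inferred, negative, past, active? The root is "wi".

Attach polarity negative ow- (before consonant 'w') → owwi.
Attach tense past me- → meowwi.
Attach voice active v- → vmeowwi.
Attach evidentiality inferred ku- → kuvmeowwi.
Apply vowel deletion: kuvmeowwi → kuvmowwi.
Nasal assimilation: no change.

kuvmowwi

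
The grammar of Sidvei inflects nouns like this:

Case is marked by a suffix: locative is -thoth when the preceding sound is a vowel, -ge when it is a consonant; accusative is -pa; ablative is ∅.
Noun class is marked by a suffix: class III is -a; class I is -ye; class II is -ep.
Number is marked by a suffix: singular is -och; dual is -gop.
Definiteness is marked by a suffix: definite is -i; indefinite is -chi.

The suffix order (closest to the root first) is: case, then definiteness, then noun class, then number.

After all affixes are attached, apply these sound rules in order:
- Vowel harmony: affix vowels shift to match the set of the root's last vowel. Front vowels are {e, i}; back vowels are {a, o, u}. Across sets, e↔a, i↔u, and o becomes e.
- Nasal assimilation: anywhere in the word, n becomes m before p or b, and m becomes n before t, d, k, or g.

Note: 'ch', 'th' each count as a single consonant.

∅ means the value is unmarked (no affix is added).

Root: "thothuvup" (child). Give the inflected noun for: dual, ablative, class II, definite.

thothuvupuapgop

case = ablative: zero marking, form stays thothuvup.
Attach definiteness definite -i → thothuvupi.
Attach noun class class II -ep → thothuvupiep.
Attach number dual -gop → thothuvupiepgop.
Apply vowel harmony: thothuvupiepgop → thothuvupuapgop.
Nasal assimilation: no change.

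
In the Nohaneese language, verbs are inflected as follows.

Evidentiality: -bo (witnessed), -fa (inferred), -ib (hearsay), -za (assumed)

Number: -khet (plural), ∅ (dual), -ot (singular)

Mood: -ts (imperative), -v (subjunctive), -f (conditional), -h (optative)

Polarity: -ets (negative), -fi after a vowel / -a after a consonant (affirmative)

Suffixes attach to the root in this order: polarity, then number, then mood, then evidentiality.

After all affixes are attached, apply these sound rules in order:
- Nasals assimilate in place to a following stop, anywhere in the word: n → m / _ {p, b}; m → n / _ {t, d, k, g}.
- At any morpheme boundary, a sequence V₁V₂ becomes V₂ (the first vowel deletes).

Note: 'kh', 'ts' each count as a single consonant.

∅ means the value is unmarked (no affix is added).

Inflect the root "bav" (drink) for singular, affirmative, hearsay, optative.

Attach polarity affirmative -a (after consonant 'v') → bava.
Attach number singular -ot → bavaot.
Attach mood optative -h → bavaoth.
Attach evidentiality hearsay -ib → bavaothib.
Nasal assimilation: no change.
Apply vowel deletion: bavaothib → bavothib.

bavothib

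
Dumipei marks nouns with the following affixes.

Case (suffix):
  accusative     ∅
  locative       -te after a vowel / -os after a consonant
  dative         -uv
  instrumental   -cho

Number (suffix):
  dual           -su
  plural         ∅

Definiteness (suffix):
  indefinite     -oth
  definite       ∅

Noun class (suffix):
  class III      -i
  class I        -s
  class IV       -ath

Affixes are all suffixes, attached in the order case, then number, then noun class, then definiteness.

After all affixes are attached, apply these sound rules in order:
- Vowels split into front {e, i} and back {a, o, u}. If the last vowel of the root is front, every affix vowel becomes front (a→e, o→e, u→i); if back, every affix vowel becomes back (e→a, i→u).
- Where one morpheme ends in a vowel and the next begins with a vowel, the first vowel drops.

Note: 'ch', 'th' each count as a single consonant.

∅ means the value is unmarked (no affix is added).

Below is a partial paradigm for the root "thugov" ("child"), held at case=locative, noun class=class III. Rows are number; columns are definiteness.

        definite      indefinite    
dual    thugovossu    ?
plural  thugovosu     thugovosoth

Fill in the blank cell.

thugovossoth

Attach case locative -os (after consonant 'v') → thugovos.
Attach number dual -su → thugovossu.
Attach noun class class III -i → thugovossui.
Attach definiteness indefinite -oth → thugovossuioth.
Apply vowel harmony: thugovossuioth → thugovossuuoth.
Apply vowel deletion: thugovossuuoth → thugovossoth.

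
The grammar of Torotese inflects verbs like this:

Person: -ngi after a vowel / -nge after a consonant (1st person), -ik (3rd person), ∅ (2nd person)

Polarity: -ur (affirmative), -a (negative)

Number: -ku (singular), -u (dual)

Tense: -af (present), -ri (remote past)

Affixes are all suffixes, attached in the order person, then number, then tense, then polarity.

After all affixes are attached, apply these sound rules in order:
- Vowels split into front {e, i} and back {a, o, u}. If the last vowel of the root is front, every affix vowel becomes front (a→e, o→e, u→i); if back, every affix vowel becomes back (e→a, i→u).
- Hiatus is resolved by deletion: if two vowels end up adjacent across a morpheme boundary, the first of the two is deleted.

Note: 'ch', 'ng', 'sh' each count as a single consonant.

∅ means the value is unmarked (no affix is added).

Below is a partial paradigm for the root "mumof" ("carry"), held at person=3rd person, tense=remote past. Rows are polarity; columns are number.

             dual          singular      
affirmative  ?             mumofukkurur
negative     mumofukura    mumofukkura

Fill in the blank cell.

Attach person 3rd person -ik → mumofik.
Attach number dual -u → mumofiku.
Attach tense remote past -ri → mumofikuri.
Attach polarity affirmative -ur → mumofikuriur.
Apply vowel harmony: mumofikuriur → mumofukuruur.
Apply vowel deletion: mumofukuruur → mumofukurur.

mumofukurur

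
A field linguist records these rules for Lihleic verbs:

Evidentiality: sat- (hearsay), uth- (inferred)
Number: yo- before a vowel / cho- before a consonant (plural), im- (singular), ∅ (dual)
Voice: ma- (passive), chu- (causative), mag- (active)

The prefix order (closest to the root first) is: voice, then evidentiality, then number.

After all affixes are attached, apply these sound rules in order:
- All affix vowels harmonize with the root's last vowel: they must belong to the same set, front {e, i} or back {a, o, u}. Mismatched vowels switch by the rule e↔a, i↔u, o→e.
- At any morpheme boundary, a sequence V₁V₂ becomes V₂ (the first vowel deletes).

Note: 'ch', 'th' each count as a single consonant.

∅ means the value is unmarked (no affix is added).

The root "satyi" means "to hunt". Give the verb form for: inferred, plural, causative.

yithchisatyi

Attach voice causative chu- → chusatyi.
Attach evidentiality inferred uth- → uthchusatyi.
Attach number plural yo- (before vowel 'u') → youthchusatyi.
Apply vowel harmony: youthchusatyi → yeithchisatyi.
Apply vowel deletion: yeithchisatyi → yithchisatyi.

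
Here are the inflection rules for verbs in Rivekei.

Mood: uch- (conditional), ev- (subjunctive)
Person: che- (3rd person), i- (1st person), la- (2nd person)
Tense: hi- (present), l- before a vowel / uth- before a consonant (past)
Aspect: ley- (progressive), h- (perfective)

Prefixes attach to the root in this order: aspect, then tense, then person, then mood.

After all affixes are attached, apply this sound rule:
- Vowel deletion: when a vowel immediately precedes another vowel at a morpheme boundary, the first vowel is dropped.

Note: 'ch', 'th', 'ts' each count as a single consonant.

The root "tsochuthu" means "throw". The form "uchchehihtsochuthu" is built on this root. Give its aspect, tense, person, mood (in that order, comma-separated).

Segment: uch-che-hi-h-tsochuthu.
aspect: h- → perfective.
tense: hi- → present.
person: che- → 3rd person.
mood: uch- → conditional.

perfective, present, 3rd person, conditional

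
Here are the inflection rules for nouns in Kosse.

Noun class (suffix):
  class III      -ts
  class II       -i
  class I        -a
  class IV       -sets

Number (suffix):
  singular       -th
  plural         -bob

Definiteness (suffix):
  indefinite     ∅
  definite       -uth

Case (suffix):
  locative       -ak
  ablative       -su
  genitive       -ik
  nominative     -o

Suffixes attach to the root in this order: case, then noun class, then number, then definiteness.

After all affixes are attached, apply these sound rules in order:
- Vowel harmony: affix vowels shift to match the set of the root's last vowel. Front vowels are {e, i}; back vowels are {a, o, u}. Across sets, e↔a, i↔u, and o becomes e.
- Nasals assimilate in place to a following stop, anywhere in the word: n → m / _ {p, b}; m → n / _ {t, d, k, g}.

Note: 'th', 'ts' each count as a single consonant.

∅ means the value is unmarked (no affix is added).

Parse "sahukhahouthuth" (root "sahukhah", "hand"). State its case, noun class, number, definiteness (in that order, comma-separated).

Segment: sahukhah-o-i-th-uth.
case: -o → nominative.
noun class: -i → class II.
number: -th → singular.
definiteness: -uth → definite.

nominative, class II, singular, definite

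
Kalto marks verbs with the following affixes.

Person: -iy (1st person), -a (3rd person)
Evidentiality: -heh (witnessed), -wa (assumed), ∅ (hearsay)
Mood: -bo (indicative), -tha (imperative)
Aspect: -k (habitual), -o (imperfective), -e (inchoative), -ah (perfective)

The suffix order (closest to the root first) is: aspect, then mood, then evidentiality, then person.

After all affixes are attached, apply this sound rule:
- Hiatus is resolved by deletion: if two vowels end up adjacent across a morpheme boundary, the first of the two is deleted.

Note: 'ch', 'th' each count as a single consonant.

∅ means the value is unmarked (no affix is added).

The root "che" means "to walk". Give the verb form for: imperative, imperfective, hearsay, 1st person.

chothiy

Attach aspect imperfective -o → cheo.
Attach mood imperative -tha → cheotha.
evidentiality = hearsay: zero marking, form stays cheotha.
Attach person 1st person -iy → cheothaiy.
Apply vowel deletion: cheothaiy → chothiy.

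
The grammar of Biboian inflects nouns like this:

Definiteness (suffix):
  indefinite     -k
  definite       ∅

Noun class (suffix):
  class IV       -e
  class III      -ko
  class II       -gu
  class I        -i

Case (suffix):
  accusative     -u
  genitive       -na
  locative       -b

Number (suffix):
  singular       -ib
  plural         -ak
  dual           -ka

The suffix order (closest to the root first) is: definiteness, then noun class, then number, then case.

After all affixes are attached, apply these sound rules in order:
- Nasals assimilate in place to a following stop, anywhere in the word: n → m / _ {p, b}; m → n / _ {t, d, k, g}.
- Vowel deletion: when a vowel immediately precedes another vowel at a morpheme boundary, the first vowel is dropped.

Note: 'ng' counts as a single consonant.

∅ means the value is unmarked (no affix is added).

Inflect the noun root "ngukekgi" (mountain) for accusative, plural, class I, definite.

ngukekgaku

definiteness = definite: zero marking, form stays ngukekgi.
Attach noun class class I -i → ngukekgii.
Attach number plural -ak → ngukekgiiak.
Attach case accusative -u → ngukekgiiaku.
Nasal assimilation: no change.
Apply vowel deletion: ngukekgiiaku → ngukekgaku.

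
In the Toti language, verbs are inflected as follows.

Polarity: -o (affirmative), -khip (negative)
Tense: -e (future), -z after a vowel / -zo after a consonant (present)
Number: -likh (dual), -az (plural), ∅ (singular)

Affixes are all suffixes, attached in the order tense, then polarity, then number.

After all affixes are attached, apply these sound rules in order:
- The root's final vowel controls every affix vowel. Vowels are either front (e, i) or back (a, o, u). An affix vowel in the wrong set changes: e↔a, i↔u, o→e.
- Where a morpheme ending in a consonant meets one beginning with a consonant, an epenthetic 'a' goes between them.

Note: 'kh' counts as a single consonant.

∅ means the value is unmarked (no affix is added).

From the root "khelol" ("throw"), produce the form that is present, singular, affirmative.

khelolazoo

Attach tense present -zo (after consonant 'l') → khelolzo.
Attach polarity affirmative -o → khelolzoo.
number = singular: zero marking, form stays khelolzoo.
Vowel harmony: no change.
Apply epenthesis: khelolzoo → khelolazoo.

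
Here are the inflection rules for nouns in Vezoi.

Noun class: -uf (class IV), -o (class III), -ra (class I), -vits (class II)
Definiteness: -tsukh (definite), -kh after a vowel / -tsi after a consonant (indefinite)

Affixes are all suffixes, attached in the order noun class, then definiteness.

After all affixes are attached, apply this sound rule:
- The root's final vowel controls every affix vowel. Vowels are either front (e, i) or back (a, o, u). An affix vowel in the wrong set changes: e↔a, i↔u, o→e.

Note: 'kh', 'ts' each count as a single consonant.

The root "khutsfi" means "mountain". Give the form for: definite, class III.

Attach noun class class III -o → khutsfio.
Attach definiteness definite -tsukh → khutsfiotsukh.
Apply vowel harmony: khutsfiotsukh → khutsfietsikh.

khutsfietsikh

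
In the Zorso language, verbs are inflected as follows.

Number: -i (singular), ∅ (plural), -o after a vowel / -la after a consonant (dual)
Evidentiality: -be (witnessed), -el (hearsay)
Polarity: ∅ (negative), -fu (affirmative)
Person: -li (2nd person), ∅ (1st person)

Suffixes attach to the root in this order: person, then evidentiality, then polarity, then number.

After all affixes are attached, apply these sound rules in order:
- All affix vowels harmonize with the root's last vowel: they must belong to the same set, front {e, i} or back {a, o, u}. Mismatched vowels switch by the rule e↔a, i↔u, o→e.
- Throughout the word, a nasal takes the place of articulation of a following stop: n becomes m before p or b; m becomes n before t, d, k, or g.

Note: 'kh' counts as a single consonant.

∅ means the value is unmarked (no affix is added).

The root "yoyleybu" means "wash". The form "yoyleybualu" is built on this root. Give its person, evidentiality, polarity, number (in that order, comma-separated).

Segment: yoyleybu-el-i.
person: ∅ → 1st person.
evidentiality: -el → hearsay.
polarity: ∅ → negative.
number: -i → singular.

1st person, hearsay, negative, singular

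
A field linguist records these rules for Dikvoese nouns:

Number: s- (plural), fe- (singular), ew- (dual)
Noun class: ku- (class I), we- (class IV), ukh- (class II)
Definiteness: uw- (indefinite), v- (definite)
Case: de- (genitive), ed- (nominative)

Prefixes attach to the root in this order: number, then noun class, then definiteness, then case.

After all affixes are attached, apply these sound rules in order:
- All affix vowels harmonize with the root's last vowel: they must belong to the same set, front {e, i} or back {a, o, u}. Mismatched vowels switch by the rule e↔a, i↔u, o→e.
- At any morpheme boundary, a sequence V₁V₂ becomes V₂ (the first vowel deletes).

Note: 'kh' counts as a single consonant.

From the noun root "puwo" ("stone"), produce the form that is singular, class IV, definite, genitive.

Attach number singular fe- → fepuwo.
Attach noun class class IV we- → wefepuwo.
Attach definiteness definite v- → vwefepuwo.
Attach case genitive de- → devwefepuwo.
Apply vowel harmony: devwefepuwo → davwafapuwo.
Vowel deletion: no change.

davwafapuwo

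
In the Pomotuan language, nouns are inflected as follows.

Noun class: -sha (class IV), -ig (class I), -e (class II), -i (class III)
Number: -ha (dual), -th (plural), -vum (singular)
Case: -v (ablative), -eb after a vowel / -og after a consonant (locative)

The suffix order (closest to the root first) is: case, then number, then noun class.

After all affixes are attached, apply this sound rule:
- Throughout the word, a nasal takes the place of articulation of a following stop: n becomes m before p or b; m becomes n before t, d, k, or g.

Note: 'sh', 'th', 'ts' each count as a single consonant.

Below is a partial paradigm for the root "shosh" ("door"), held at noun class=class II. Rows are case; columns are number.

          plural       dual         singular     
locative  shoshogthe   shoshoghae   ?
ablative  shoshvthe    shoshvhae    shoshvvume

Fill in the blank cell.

Attach case locative -og (after consonant 'sh') → shoshog.
Attach number singular -vum → shoshogvum.
Attach noun class class II -e → shoshogvume.
Nasal assimilation: no change.

shoshogvume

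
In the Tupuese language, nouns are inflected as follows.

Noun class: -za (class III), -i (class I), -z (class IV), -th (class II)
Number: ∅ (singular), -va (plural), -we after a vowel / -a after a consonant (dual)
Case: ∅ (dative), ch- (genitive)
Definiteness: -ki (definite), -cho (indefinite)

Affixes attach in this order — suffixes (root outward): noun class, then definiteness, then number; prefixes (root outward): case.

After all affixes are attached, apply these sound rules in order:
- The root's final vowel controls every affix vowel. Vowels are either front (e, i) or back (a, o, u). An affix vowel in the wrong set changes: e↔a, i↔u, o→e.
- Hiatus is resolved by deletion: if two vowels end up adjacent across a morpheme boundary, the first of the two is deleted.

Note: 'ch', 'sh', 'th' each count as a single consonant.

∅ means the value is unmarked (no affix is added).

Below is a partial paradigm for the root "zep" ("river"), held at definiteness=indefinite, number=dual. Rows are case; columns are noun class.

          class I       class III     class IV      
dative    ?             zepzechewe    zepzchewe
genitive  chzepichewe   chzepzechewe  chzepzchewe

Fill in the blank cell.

case = dative: zero marking, form stays zep.
Attach noun class class I -i → zepi.
Attach definiteness indefinite -cho → zepicho.
Attach number dual -we (after vowel 'o') → zepichowe.
Apply vowel harmony: zepichowe → zepichewe.
Vowel deletion: no change.

zepichewe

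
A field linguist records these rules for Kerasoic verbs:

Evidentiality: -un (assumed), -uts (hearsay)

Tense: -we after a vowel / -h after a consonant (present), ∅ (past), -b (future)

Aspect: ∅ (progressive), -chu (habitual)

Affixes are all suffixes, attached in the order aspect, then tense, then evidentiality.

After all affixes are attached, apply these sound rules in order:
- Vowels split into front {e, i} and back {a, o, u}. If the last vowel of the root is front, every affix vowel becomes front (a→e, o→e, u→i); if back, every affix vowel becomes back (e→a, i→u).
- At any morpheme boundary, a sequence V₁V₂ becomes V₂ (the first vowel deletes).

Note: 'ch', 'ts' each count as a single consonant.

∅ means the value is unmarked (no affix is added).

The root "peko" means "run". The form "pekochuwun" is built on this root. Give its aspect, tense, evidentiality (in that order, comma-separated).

habitual, present, assumed

Segment: peko-chu-we-un.
aspect: -chu → habitual.
tense: -we/h → present.
evidentiality: -un → assumed.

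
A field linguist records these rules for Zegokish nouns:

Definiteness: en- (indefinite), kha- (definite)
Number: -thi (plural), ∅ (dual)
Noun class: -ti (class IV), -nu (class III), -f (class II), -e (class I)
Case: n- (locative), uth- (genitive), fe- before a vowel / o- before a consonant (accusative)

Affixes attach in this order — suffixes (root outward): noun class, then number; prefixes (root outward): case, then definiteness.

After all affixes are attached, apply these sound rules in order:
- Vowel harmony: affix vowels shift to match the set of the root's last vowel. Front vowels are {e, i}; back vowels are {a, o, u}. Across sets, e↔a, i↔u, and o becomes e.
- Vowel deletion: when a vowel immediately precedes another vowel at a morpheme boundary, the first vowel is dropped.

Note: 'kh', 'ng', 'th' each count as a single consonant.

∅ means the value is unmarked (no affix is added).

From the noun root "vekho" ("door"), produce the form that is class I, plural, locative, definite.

khanvekhathu

Attach case locative n- → nvekho.
Attach definiteness definite kha- → khanvekho.
Attach noun class class I -e → khanvekhoe.
Attach number plural -thi → khanvekhoethi.
Apply vowel harmony: khanvekhoethi → khanvekhoathu.
Apply vowel deletion: khanvekhoathu → khanvekhathu.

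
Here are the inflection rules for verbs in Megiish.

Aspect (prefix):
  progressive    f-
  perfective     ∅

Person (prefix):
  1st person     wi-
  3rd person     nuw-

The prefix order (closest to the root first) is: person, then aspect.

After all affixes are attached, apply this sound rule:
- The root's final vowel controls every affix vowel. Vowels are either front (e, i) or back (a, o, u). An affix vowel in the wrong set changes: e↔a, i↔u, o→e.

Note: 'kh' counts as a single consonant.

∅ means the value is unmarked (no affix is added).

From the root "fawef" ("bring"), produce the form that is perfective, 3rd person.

Attach person 3rd person nuw- → nuwfawef.
aspect = perfective: zero marking, form stays nuwfawef.
Apply vowel harmony: nuwfawef → niwfawef.

niwfawef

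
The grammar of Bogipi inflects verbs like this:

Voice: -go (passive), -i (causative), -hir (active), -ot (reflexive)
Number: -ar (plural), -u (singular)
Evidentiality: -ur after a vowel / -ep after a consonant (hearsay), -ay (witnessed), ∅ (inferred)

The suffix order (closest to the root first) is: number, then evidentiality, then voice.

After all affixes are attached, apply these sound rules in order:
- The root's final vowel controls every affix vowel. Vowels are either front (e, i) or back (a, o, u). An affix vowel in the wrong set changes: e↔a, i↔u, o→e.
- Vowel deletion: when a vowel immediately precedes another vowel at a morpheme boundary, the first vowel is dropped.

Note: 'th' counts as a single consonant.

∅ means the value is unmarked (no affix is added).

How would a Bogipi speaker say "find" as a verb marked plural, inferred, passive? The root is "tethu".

tethargo

Attach number plural -ar → tethuar.
evidentiality = inferred: zero marking, form stays tethuar.
Attach voice passive -go → tethuargo.
Vowel harmony: no change.
Apply vowel deletion: tethuargo → tethargo.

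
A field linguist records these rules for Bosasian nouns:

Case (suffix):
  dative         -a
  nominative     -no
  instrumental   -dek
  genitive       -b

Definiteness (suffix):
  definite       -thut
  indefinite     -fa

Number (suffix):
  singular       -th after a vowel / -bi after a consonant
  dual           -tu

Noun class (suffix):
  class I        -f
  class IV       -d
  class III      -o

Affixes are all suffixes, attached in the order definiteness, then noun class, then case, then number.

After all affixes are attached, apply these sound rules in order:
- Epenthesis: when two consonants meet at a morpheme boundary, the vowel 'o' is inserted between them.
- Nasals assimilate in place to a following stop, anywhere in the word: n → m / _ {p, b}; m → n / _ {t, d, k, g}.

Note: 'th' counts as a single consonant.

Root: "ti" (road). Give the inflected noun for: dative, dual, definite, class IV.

Attach definiteness definite -thut → tithut.
Attach noun class class IV -d → tithutd.
Attach case dative -a → tithutda.
Attach number dual -tu → tithutdatu.
Apply epenthesis: tithutdatu → tithutodatu.
Nasal assimilation: no change.

tithutodatu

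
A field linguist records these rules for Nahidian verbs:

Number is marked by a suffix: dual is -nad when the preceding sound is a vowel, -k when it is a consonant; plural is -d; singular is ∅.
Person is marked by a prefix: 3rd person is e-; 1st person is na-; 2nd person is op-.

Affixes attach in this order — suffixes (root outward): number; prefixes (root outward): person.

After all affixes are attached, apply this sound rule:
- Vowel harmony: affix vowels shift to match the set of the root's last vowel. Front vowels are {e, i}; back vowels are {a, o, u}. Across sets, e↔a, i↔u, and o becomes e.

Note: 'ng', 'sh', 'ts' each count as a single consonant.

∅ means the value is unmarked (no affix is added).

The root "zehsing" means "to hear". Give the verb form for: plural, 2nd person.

epzehsingd

Attach person 2nd person op- → opzehsing.
Attach number plural -d → opzehsingd.
Apply vowel harmony: opzehsingd → epzehsingd.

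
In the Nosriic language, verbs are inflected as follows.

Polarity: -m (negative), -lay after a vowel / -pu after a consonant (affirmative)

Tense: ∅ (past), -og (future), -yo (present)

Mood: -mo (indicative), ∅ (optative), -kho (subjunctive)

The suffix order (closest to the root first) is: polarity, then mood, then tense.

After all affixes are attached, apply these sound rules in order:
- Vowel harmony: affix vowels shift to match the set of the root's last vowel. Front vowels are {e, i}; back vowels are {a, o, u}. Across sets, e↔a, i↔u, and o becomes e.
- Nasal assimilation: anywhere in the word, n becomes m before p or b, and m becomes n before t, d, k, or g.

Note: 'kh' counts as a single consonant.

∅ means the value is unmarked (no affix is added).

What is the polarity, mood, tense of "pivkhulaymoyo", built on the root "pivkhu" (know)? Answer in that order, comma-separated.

Segment: pivkhu-lay-mo-yo.
polarity: -lay/pu → affirmative.
mood: -mo → indicative.
tense: -yo → present.

affirmative, indicative, present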